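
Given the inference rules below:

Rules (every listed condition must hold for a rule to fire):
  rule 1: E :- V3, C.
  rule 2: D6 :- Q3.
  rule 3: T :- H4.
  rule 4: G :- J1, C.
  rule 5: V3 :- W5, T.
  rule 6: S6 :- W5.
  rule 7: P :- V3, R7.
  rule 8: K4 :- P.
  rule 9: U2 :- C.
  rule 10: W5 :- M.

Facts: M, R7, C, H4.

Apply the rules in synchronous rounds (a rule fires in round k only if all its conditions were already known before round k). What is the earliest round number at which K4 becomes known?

4

Round 1: rule 3 [T :- H4.]; rule 9 [U2 :- C.]; rule 10 [W5 :- M.]. Adds T, U2, W5.
Round 2: rule 5 [V3 :- W5, T.]; rule 6 [S6 :- W5.]. Adds V3, S6.
Round 3: rule 1 [E :- V3, C.]; rule 7 [P :- V3, R7.]. Adds E, P.
Round 4: rule 8 [K4 :- P.]. Adds K4.
K4 first appears in round 4.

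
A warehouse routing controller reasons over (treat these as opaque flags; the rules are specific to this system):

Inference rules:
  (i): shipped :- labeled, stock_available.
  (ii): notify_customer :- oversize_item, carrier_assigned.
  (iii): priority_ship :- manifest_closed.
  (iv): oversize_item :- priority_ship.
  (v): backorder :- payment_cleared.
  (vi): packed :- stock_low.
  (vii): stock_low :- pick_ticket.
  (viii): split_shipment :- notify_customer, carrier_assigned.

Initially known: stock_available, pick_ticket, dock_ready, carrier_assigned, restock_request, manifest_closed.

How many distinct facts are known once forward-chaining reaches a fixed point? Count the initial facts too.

Round 1 — (iii), (vii), derive priority_ship, stock_low.
Round 2 — (iv), (vi), derive oversize_item, packed.
Round 3 — (ii), derive notify_customer.
Round 4 — (viii), derive split_shipment.
Closure: {carrier_assigned, dock_ready, manifest_closed, notify_customer, oversize_item, packed, pick_ticket, priority_ship, restock_request, split_shipment, stock_available, stock_low} — 12 facts.

12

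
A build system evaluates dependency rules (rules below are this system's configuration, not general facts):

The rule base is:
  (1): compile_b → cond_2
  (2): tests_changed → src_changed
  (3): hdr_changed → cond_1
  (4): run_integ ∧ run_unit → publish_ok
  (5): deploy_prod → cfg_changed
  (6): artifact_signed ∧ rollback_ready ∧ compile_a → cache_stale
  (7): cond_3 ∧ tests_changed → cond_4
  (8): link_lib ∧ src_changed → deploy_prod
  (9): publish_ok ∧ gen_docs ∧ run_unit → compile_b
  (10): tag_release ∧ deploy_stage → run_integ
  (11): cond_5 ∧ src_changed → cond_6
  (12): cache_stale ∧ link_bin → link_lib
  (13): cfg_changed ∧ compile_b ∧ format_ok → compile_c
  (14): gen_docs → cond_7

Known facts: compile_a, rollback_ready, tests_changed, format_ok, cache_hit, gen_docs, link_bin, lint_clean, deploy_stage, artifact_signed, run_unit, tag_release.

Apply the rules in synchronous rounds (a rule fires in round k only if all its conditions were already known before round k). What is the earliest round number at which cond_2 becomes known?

[1] (2) [tests_changed → src_changed]; (6) [artifact_signed ∧ rollback_ready ∧ compile_a → cache_stale]; (10) [tag_release ∧ deploy_stage → run_integ]; (14) [gen_docs → cond_7]. ⇒ new: src_changed, cache_stale, run_integ, cond_7.
[2] (4) [run_integ ∧ run_unit → publish_ok]; (12) [cache_stale ∧ link_bin → link_lib]. ⇒ new: publish_ok, link_lib.
[3] (8) [link_lib ∧ src_changed → deploy_prod]; (9) [publish_ok ∧ gen_docs ∧ run_unit → compile_b]. ⇒ new: deploy_prod, compile_b.
[4] (1) [compile_b → cond_2]; (5) [deploy_prod → cfg_changed]. ⇒ new: cond_2, cfg_changed.
cond_2 first appears in round 4.

4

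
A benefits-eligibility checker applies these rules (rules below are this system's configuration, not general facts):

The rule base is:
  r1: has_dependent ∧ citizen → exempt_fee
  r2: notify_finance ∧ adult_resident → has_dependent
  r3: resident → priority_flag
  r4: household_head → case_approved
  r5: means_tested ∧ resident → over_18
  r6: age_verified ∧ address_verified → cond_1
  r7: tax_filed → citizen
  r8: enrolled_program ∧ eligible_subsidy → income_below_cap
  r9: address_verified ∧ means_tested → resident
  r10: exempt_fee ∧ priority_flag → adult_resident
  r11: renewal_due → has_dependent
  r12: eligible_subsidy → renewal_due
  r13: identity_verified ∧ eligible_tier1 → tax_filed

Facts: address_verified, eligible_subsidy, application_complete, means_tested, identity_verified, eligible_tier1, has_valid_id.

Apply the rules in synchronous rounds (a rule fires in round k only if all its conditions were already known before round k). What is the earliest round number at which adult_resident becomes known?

Round 1: r9 [address_verified ∧ means_tested → resident]; r12 [eligible_subsidy → renewal_due]; r13 [identity_verified ∧ eligible_tier1 → tax_filed]. Adds resident, renewal_due, tax_filed.
Round 2: r3 [resident → priority_flag]; r5 [means_tested ∧ resident → over_18]; r7 [tax_filed → citizen]; r11 [renewal_due → has_dependent]. Adds priority_flag, over_18, citizen, has_dependent.
Round 3: r1 [has_dependent ∧ citizen → exempt_fee]. Adds exempt_fee.
Round 4: r10 [exempt_fee ∧ priority_flag → adult_resident]. Adds adult_resident.
adult_resident first appears in round 4.

4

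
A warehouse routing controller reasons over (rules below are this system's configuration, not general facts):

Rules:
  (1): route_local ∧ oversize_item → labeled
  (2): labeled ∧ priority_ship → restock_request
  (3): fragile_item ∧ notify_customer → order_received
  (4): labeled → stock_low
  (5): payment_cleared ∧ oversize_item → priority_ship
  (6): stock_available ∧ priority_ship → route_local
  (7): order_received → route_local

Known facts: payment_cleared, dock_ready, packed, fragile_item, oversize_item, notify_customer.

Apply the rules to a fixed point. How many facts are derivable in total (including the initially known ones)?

12

Round 1: (3) [fragile_item ∧ notify_customer → order_received]; (5) [payment_cleared ∧ oversize_item → priority_ship]. New: order_received, priority_ship.
Round 2: (7) [order_received → route_local]. New: route_local.
Round 3: (1) [route_local ∧ oversize_item → labeled]. New: labeled.
Round 4: (2) [labeled ∧ priority_ship → restock_request]; (4) [labeled → stock_low]. New: restock_request, stock_low.
Closure: {dock_ready, fragile_item, labeled, notify_customer, order_received, oversize_item, packed, payment_cleared, priority_ship, restock_request, route_local, stock_low} — 12 facts.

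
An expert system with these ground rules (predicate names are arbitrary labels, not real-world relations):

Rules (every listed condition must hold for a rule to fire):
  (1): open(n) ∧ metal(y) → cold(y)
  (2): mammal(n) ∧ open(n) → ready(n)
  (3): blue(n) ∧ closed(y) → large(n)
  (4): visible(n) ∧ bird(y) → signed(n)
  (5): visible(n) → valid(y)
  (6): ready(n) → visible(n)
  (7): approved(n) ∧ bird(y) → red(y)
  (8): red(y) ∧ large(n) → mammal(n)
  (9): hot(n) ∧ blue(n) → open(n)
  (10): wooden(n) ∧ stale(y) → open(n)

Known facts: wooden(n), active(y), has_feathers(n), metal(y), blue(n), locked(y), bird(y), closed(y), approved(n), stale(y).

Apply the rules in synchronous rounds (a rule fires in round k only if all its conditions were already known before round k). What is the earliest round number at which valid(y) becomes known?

Round 1 fires (3), (7), (10), giving large(n), red(y), open(n).
Round 2 fires (1), (8), giving cold(y), mammal(n).
Round 3 fires (2), giving ready(n).
Round 4 fires (6), giving visible(n).
Round 5 fires (4), (5), giving signed(n), valid(y).
valid(y) first appears in round 5.

5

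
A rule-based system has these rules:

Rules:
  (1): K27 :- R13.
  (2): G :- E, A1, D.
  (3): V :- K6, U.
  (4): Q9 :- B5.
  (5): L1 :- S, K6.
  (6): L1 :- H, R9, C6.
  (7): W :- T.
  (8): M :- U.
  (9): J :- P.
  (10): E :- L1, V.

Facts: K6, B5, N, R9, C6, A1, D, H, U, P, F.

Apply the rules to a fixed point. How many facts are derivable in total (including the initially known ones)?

18

Round 1 — (3), (4), (6), (8), (9), derive V, Q9, L1, M, J.
Round 2 — (10), derive E.
Round 3 — (2), derive G.
Closure: {A1, B5, C6, D, E, F, G, H, J, K6, L1, M, N, P, Q9, R9, U, V} — 18 facts.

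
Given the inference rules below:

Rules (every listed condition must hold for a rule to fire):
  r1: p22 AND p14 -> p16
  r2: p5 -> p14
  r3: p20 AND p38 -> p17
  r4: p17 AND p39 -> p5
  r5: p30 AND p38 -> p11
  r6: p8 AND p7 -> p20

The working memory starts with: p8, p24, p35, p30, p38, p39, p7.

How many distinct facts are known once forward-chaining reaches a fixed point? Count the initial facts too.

12

Round 1 fires r5, r6, giving p11, p20.
Round 2 fires r3, giving p17.
Round 3 fires r4, giving p5.
Round 4 fires r2, giving p14.
Closure: {p11, p14, p17, p20, p24, p30, p35, p38, p39, p5, p7, p8} — 12 facts.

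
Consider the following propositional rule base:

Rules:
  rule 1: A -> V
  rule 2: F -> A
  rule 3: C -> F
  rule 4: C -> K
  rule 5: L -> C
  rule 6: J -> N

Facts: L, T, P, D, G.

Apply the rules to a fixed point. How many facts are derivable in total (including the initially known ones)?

10

Round 1 fires rule 5, giving C.
Round 2 fires rule 3, rule 4, giving F, K.
Round 3 fires rule 2, giving A.
Round 4 fires rule 1, giving V.
Closure: {A, C, D, F, G, K, L, P, T, V} — 10 facts.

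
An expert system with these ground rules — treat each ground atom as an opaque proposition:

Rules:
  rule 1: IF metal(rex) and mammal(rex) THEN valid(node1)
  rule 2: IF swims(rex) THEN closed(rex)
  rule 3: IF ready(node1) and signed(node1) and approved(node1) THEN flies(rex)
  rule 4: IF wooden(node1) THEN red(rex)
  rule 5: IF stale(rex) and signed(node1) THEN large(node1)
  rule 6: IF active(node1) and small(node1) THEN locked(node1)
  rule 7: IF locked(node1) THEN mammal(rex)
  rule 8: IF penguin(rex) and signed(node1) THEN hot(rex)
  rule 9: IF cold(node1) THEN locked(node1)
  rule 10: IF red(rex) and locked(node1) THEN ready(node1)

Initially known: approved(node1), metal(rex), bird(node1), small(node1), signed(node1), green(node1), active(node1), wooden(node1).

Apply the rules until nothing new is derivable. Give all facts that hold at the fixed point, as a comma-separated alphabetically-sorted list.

active(node1), approved(node1), bird(node1), flies(rex), green(node1), locked(node1), mammal(rex), metal(rex), ready(node1), red(rex), signed(node1), small(node1), valid(node1), wooden(node1)

Round 1 — rule 4, rule 6, derive red(rex), locked(node1).
Round 2 — rule 7, rule 10, derive mammal(rex), ready(node1).
Round 3 — rule 1, rule 3, derive valid(node1), flies(rex).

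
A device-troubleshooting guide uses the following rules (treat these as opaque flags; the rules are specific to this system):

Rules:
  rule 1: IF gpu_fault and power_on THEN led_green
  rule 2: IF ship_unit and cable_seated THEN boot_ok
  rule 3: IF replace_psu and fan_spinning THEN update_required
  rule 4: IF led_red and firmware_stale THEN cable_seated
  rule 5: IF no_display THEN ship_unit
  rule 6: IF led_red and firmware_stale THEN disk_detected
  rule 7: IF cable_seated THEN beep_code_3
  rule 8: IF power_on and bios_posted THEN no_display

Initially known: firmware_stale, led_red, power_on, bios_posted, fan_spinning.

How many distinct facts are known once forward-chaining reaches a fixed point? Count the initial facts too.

[1] rule 4 [IF led_red and firmware_stale THEN cable_seated]; rule 6 [IF led_red and firmware_stale THEN disk_detected]; rule 8 [IF power_on and bios_posted THEN no_display]. ⇒ new: cable_seated, disk_detected, no_display.
[2] rule 5 [IF no_display THEN ship_unit]; rule 7 [IF cable_seated THEN beep_code_3]. ⇒ new: ship_unit, beep_code_3.
[3] rule 2 [IF ship_unit and cable_seated THEN boot_ok]. ⇒ new: boot_ok.
Closure: {beep_code_3, bios_posted, boot_ok, cable_seated, disk_detected, fan_spinning, firmware_stale, led_red, no_display, power_on, ship_unit} — 11 facts.

11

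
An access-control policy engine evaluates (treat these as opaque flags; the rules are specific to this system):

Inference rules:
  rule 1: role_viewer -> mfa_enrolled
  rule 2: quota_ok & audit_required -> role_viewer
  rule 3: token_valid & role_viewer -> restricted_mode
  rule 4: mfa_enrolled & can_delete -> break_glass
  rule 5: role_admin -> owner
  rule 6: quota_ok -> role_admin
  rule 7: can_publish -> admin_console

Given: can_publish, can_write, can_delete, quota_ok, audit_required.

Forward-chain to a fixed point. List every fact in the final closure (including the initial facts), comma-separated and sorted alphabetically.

Round 1: rule 2 [quota_ok & audit_required -> role_viewer]; rule 6 [quota_ok -> role_admin]; rule 7 [can_publish -> admin_console]. New: role_viewer, role_admin, admin_console.
Round 2: rule 1 [role_viewer -> mfa_enrolled]; rule 5 [role_admin -> owner]. New: mfa_enrolled, owner.
Round 3: rule 4 [mfa_enrolled & can_delete -> break_glass]. New: break_glass.

admin_console, audit_required, break_glass, can_delete, can_publish, can_write, mfa_enrolled, owner, quota_ok, role_admin, role_viewer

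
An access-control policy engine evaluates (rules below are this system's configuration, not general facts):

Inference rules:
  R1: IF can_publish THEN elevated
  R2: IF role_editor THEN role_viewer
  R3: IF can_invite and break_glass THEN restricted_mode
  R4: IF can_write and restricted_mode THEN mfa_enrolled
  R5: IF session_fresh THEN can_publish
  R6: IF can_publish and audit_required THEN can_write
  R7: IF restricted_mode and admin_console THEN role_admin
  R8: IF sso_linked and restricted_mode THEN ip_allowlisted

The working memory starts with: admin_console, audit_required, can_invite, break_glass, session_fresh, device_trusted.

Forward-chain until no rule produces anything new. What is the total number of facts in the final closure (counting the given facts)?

12

Round 1 — R3, R5, derive restricted_mode, can_publish.
Round 2 — R1, R6, R7, derive elevated, can_write, role_admin.
Round 3 — R4, derive mfa_enrolled.
Closure: {admin_console, audit_required, break_glass, can_invite, can_publish, can_write, device_trusted, elevated, mfa_enrolled, restricted_mode, role_admin, session_fresh} — 12 facts.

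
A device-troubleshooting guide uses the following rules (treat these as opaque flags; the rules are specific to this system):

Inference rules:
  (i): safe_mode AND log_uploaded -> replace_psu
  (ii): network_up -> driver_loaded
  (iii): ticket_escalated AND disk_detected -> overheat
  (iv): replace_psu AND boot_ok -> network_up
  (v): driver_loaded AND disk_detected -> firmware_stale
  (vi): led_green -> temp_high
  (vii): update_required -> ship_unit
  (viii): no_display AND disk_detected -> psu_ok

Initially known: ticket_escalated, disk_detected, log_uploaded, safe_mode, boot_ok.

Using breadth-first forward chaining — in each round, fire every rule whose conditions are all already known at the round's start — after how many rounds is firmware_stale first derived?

Round 1: (i) [safe_mode AND log_uploaded -> replace_psu]; (iii) [ticket_escalated AND disk_detected -> overheat]. Adds replace_psu, overheat.
Round 2: (iv) [replace_psu AND boot_ok -> network_up]. Adds network_up.
Round 3: (ii) [network_up -> driver_loaded]. Adds driver_loaded.
Round 4: (v) [driver_loaded AND disk_detected -> firmware_stale]. Adds firmware_stale.
firmware_stale first appears in round 4.

4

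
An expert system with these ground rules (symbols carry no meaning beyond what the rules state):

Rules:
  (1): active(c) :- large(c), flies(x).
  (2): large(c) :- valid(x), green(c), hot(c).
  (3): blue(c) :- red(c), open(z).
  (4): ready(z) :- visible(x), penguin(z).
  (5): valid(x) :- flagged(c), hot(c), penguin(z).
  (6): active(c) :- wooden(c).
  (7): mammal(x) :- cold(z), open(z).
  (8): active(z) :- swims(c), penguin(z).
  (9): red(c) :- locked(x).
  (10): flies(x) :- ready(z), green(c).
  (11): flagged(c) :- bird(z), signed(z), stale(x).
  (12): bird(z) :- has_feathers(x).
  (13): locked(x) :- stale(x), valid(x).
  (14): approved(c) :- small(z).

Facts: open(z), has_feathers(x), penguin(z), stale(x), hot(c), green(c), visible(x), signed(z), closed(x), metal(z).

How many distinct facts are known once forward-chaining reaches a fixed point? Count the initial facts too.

20

Round 1: (4) [ready(z) :- visible(x), penguin(z).]; (12) [bird(z) :- has_feathers(x).]. Adds ready(z), bird(z).
Round 2: (10) [flies(x) :- ready(z), green(c).]; (11) [flagged(c) :- bird(z), signed(z), stale(x).]. Adds flies(x), flagged(c).
Round 3: (5) [valid(x) :- flagged(c), hot(c), penguin(z).]. Adds valid(x).
Round 4: (2) [large(c) :- valid(x), green(c), hot(c).]; (13) [locked(x) :- stale(x), valid(x).]. Adds large(c), locked(x).
Round 5: (1) [active(c) :- large(c), flies(x).]; (9) [red(c) :- locked(x).]. Adds active(c), red(c).
Round 6: (3) [blue(c) :- red(c), open(z).]. Adds blue(c).
Closure: {active(c), bird(z), blue(c), closed(x), flagged(c), flies(x), green(c), has_feathers(x), hot(c), large(c), locked(x), metal(z), open(z), penguin(z), ready(z), red(c), signed(z), stale(x), valid(x), visible(x)} — 20 facts.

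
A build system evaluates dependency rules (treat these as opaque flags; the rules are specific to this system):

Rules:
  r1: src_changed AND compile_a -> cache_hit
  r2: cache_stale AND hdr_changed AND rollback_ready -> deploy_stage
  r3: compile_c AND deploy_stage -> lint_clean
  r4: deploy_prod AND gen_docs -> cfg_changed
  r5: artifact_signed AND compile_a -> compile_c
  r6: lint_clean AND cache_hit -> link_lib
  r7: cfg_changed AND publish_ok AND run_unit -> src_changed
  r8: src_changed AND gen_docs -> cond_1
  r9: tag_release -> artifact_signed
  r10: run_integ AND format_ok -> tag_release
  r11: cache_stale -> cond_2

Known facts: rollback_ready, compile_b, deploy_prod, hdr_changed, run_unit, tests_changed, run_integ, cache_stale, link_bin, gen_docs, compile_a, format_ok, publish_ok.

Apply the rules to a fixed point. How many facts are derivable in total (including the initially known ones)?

24

Round 1: r2 [cache_stale AND hdr_changed AND rollback_ready -> deploy_stage]; r4 [deploy_prod AND gen_docs -> cfg_changed]; r10 [run_integ AND format_ok -> tag_release]; r11 [cache_stale -> cond_2]. Adds deploy_stage, cfg_changed, tag_release, cond_2.
Round 2: r7 [cfg_changed AND publish_ok AND run_unit -> src_changed]; r9 [tag_release -> artifact_signed]. Adds src_changed, artifact_signed.
Round 3: r1 [src_changed AND compile_a -> cache_hit]; r5 [artifact_signed AND compile_a -> compile_c]; r8 [src_changed AND gen_docs -> cond_1]. Adds cache_hit, compile_c, cond_1.
Round 4: r3 [compile_c AND deploy_stage -> lint_clean]. Adds lint_clean.
Round 5: r6 [lint_clean AND cache_hit -> link_lib]. Adds link_lib.
Closure: {artifact_signed, cache_hit, cache_stale, cfg_changed, compile_a, compile_b, compile_c, cond_1, cond_2, deploy_prod, deploy_stage, format_ok, gen_docs, hdr_changed, link_bin, link_lib, lint_clean, publish_ok, rollback_ready, run_integ, run_unit, src_changed, tag_release, tests_changed} — 24 facts.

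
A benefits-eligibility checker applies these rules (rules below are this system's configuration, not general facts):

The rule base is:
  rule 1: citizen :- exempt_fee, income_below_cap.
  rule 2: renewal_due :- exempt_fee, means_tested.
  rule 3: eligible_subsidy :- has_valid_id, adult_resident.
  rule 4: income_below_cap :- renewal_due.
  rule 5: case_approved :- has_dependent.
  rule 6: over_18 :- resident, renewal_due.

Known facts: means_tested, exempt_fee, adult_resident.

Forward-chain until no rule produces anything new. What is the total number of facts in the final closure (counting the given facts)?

6

Round 1 fires rule 2, giving renewal_due.
Round 2 fires rule 4, giving income_below_cap.
Round 3 fires rule 1, giving citizen.
Closure: {adult_resident, citizen, exempt_fee, income_below_cap, means_tested, renewal_due} — 6 facts.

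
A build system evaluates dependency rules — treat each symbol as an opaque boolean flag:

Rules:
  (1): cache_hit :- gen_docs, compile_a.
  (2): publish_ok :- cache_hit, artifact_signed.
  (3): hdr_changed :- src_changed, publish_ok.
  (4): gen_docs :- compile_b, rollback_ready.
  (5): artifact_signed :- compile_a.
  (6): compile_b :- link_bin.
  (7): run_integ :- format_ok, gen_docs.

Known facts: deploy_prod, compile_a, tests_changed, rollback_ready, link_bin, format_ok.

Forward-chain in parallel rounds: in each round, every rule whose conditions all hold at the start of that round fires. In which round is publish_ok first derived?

4

Round 1: (5) [artifact_signed :- compile_a.]; (6) [compile_b :- link_bin.]. New: artifact_signed, compile_b.
Round 2: (4) [gen_docs :- compile_b, rollback_ready.]. New: gen_docs.
Round 3: (1) [cache_hit :- gen_docs, compile_a.]; (7) [run_integ :- format_ok, gen_docs.]. New: cache_hit, run_integ.
Round 4: (2) [publish_ok :- cache_hit, artifact_signed.]. New: publish_ok.
publish_ok first appears in round 4.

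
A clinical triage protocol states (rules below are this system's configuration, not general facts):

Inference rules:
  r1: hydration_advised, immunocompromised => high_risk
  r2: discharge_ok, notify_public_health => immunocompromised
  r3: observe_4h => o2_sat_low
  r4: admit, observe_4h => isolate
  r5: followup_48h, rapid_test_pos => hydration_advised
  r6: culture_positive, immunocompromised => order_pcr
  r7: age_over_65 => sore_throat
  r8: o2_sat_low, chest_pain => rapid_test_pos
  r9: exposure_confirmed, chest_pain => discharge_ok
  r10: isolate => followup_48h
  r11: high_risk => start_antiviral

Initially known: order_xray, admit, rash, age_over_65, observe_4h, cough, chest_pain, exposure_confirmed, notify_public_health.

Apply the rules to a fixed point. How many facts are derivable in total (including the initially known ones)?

Round 1: r3 [observe_4h => o2_sat_low]; r4 [admit, observe_4h => isolate]; r7 [age_over_65 => sore_throat]; r9 [exposure_confirmed, chest_pain => discharge_ok]. Adds o2_sat_low, isolate, sore_throat, discharge_ok.
Round 2: r2 [discharge_ok, notify_public_health => immunocompromised]; r8 [o2_sat_low, chest_pain => rapid_test_pos]; r10 [isolate => followup_48h]. Adds immunocompromised, rapid_test_pos, followup_48h.
Round 3: r5 [followup_48h, rapid_test_pos => hydration_advised]. Adds hydration_advised.
Round 4: r1 [hydration_advised, immunocompromised => high_risk]. Adds high_risk.
Round 5: r11 [high_risk => start_antiviral]. Adds start_antiviral.
Closure: {admit, age_over_65, chest_pain, cough, discharge_ok, exposure_confirmed, followup_48h, high_risk, hydration_advised, immunocompromised, isolate, notify_public_health, o2_sat_low, observe_4h, order_xray, rapid_test_pos, rash, sore_throat, start_antiviral} — 19 facts.

19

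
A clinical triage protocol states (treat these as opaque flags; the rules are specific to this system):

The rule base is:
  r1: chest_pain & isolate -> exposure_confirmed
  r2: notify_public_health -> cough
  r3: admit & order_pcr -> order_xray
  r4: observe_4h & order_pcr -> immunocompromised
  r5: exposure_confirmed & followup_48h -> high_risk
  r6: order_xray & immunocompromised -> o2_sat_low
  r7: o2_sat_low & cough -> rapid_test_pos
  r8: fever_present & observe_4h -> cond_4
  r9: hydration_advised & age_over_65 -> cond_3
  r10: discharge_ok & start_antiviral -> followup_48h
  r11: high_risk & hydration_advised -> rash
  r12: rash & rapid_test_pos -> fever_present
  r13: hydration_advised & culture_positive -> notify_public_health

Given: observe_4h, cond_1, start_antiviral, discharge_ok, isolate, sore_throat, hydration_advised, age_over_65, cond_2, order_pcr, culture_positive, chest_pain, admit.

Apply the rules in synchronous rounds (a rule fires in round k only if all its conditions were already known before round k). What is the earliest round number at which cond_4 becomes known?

Round 1 — r1, r3, r4, r9, r10, r13, derive exposure_confirmed, order_xray, immunocompromised, cond_3, followup_48h, notify_public_health.
Round 2 — r2, r5, r6, derive cough, high_risk, o2_sat_low.
Round 3 — r7, r11, derive rapid_test_pos, rash.
Round 4 — r12, derive fever_present.
Round 5 — r8, derive cond_4.
cond_4 first appears in round 5.

5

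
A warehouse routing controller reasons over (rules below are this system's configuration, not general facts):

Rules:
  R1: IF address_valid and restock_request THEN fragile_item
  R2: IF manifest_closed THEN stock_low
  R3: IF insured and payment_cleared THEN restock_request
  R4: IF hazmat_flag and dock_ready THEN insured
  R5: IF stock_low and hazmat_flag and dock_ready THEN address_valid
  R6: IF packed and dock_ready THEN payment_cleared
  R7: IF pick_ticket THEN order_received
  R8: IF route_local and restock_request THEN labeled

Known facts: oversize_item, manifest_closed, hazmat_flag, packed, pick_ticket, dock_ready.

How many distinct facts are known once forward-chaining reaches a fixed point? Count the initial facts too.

13

Round 1 fires R2, R4, R6, R7, giving stock_low, insured, payment_cleared, order_received.
Round 2 fires R3, R5, giving restock_request, address_valid.
Round 3 fires R1, giving fragile_item.
Closure: {address_valid, dock_ready, fragile_item, hazmat_flag, insured, manifest_closed, order_received, oversize_item, packed, payment_cleared, pick_ticket, restock_request, stock_low} — 13 facts.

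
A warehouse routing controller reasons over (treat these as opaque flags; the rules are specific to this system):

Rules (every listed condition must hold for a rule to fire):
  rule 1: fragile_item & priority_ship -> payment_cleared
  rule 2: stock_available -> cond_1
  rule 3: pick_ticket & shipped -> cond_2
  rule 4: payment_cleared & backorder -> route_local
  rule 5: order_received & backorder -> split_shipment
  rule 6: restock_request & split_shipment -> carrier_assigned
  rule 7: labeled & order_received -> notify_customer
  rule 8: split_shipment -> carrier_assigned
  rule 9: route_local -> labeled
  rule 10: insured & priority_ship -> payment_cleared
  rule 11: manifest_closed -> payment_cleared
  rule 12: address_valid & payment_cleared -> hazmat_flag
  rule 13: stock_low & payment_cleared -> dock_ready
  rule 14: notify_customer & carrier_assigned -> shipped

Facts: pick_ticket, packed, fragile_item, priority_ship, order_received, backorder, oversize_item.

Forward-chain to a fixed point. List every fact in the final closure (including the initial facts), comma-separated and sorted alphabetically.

Round 1 fires rule 1, rule 5, giving payment_cleared, split_shipment.
Round 2 fires rule 4, rule 8, giving route_local, carrier_assigned.
Round 3 fires rule 9, giving labeled.
Round 4 fires rule 7, giving notify_customer.
Round 5 fires rule 14, giving shipped.
Round 6 fires rule 3, giving cond_2.

backorder, carrier_assigned, cond_2, fragile_item, labeled, notify_customer, order_received, oversize_item, packed, payment_cleared, pick_ticket, priority_ship, route_local, shipped, split_shipment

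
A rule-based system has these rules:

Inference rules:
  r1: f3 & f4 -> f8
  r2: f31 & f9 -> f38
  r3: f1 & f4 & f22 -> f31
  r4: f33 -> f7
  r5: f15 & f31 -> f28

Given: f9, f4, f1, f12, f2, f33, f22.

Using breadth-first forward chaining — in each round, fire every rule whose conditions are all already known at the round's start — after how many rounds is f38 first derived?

Round 1 fires r3, r4, giving f31, f7.
Round 2 fires r2, giving f38.
f38 first appears in round 2.

2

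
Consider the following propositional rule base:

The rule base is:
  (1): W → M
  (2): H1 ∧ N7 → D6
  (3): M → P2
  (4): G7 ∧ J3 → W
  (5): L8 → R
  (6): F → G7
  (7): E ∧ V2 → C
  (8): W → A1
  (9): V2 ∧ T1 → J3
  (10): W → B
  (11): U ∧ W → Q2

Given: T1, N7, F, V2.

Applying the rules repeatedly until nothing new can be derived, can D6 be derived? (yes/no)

no

Round 1: (6) [F → G7]; (9) [V2 ∧ T1 → J3]. New: G7, J3.
Round 2: (4) [G7 ∧ J3 → W]. New: W.
Round 3: (1) [W → M]; (8) [W → A1]; (10) [W → B]. New: M, A1, B.
Round 4: (3) [M → P2]. New: P2.
Fixed point reached. D6 is concluded only by (2); (2) needs H1 (never derived).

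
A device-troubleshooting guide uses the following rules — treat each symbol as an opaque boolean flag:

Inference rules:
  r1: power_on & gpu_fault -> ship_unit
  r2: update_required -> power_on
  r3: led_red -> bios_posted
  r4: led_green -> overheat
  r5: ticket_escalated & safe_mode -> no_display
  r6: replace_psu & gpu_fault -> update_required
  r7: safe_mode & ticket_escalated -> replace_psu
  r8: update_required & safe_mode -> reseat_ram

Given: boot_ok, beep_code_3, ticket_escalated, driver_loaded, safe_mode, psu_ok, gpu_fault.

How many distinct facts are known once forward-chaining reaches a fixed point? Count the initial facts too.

Round 1: r5 [ticket_escalated & safe_mode -> no_display]; r7 [safe_mode & ticket_escalated -> replace_psu]. Adds no_display, replace_psu.
Round 2: r6 [replace_psu & gpu_fault -> update_required]. Adds update_required.
Round 3: r2 [update_required -> power_on]; r8 [update_required & safe_mode -> reseat_ram]. Adds power_on, reseat_ram.
Round 4: r1 [power_on & gpu_fault -> ship_unit]. Adds ship_unit.
Closure: {beep_code_3, boot_ok, driver_loaded, gpu_fault, no_display, power_on, psu_ok, replace_psu, reseat_ram, safe_mode, ship_unit, ticket_escalated, update_required} — 13 facts.

13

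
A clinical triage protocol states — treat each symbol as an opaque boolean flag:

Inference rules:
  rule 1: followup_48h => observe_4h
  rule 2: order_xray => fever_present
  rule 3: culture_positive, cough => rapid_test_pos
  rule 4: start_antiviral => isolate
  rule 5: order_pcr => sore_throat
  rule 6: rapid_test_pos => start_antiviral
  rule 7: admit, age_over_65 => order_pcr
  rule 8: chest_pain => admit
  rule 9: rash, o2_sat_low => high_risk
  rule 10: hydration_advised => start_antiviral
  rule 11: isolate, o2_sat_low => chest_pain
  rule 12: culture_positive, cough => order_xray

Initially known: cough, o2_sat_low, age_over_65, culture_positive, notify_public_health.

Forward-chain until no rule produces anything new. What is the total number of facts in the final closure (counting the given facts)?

[1] rule 3 [culture_positive, cough => rapid_test_pos]; rule 12 [culture_positive, cough => order_xray]. ⇒ new: rapid_test_pos, order_xray.
[2] rule 2 [order_xray => fever_present]; rule 6 [rapid_test_pos => start_antiviral]. ⇒ new: fever_present, start_antiviral.
[3] rule 4 [start_antiviral => isolate]. ⇒ new: isolate.
[4] rule 11 [isolate, o2_sat_low => chest_pain]. ⇒ new: chest_pain.
[5] rule 8 [chest_pain => admit]. ⇒ new: admit.
[6] rule 7 [admit, age_over_65 => order_pcr]. ⇒ new: order_pcr.
[7] rule 5 [order_pcr => sore_throat]. ⇒ new: sore_throat.
Closure: {admit, age_over_65, chest_pain, cough, culture_positive, fever_present, isolate, notify_public_health, o2_sat_low, order_pcr, order_xray, rapid_test_pos, sore_throat, start_antiviral} — 14 facts.

14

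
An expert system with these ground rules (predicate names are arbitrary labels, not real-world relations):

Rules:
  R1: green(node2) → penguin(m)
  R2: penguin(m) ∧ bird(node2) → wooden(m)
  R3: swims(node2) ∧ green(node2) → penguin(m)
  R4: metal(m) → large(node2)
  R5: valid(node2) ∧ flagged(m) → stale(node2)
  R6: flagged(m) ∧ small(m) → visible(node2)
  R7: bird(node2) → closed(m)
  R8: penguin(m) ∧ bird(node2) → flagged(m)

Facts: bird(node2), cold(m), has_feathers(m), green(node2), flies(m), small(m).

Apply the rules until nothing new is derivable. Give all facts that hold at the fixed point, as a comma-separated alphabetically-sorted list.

bird(node2), closed(m), cold(m), flagged(m), flies(m), green(node2), has_feathers(m), penguin(m), small(m), visible(node2), wooden(m)

Round 1: R1 [green(node2) → penguin(m)]; R7 [bird(node2) → closed(m)]. Adds penguin(m), closed(m).
Round 2: R2 [penguin(m) ∧ bird(node2) → wooden(m)]; R8 [penguin(m) ∧ bird(node2) → flagged(m)]. Adds wooden(m), flagged(m).
Round 3: R6 [flagged(m) ∧ small(m) → visible(node2)]. Adds visible(node2).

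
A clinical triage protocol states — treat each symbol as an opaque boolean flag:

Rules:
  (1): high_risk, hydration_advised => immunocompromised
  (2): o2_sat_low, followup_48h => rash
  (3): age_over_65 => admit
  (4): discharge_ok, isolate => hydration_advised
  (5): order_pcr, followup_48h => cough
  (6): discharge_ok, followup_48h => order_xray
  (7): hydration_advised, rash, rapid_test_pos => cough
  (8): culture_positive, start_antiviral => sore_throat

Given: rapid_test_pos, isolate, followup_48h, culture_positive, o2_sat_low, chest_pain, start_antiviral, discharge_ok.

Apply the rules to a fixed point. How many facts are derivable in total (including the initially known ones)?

[1] (2) [o2_sat_low, followup_48h => rash]; (4) [discharge_ok, isolate => hydration_advised]; (6) [discharge_ok, followup_48h => order_xray]; (8) [culture_positive, start_antiviral => sore_throat]. ⇒ new: rash, hydration_advised, order_xray, sore_throat.
[2] (7) [hydration_advised, rash, rapid_test_pos => cough]. ⇒ new: cough.
Closure: {chest_pain, cough, culture_positive, discharge_ok, followup_48h, hydration_advised, isolate, o2_sat_low, order_xray, rapid_test_pos, rash, sore_throat, start_antiviral} — 13 facts.

13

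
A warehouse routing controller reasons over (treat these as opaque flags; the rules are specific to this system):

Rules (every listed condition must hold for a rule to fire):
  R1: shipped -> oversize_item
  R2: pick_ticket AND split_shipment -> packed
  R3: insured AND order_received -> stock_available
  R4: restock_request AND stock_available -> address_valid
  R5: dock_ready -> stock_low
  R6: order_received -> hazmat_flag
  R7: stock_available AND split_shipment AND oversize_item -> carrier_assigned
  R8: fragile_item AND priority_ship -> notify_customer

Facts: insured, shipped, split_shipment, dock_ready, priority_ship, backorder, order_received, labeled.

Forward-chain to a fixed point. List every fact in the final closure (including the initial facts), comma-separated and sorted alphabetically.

backorder, carrier_assigned, dock_ready, hazmat_flag, insured, labeled, order_received, oversize_item, priority_ship, shipped, split_shipment, stock_available, stock_low

Round 1 fires R1, R3, R5, R6, giving oversize_item, stock_available, stock_low, hazmat_flag.
Round 2 fires R7, giving carrier_assigned.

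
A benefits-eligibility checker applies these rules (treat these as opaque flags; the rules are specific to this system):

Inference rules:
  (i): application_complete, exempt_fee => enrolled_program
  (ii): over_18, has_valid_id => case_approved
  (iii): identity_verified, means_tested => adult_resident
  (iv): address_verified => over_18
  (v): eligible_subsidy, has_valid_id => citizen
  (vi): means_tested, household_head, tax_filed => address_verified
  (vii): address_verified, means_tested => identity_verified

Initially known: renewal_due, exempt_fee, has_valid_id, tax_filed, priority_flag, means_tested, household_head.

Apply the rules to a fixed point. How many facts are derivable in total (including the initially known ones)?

Round 1 — (vi), derive address_verified.
Round 2 — (iv), (vii), derive over_18, identity_verified.
Round 3 — (ii), (iii), derive case_approved, adult_resident.
Closure: {address_verified, adult_resident, case_approved, exempt_fee, has_valid_id, household_head, identity_verified, means_tested, over_18, priority_flag, renewal_due, tax_filed} — 12 facts.

12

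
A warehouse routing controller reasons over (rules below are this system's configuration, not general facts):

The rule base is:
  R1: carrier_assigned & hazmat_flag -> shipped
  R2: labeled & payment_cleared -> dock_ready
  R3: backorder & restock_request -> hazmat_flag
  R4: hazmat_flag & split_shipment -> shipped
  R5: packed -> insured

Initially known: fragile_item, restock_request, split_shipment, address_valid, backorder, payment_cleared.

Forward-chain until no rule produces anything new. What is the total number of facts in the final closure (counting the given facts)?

Round 1: R3 [backorder & restock_request -> hazmat_flag]. Adds hazmat_flag.
Round 2: R4 [hazmat_flag & split_shipment -> shipped]. Adds shipped.
Closure: {address_valid, backorder, fragile_item, hazmat_flag, payment_cleared, restock_request, shipped, split_shipment} — 8 facts.

8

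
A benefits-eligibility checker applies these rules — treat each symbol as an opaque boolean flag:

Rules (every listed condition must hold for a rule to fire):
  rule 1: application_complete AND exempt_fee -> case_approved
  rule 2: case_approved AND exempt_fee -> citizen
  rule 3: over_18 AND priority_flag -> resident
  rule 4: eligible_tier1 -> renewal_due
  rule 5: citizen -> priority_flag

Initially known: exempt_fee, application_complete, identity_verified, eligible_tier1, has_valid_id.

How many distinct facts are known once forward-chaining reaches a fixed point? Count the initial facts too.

9

Round 1 — rule 1, rule 4, derive case_approved, renewal_due.
Round 2 — rule 2, derive citizen.
Round 3 — rule 5, derive priority_flag.
Closure: {application_complete, case_approved, citizen, eligible_tier1, exempt_fee, has_valid_id, identity_verified, priority_flag, renewal_due} — 9 facts.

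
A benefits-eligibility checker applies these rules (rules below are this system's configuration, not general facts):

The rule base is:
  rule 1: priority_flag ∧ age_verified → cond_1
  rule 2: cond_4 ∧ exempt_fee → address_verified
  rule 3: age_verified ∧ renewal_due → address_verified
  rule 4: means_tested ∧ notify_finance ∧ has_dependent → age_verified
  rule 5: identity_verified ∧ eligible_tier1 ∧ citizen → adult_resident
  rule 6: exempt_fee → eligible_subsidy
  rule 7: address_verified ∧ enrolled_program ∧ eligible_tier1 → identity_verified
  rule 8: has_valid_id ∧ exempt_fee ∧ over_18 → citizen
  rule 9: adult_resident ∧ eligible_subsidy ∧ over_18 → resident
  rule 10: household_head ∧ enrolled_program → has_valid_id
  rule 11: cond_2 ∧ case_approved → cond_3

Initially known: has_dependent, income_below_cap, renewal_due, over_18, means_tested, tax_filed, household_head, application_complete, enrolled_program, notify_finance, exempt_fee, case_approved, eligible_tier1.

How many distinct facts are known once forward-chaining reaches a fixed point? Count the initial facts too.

21

[1] rule 4 [means_tested ∧ notify_finance ∧ has_dependent → age_verified]; rule 6 [exempt_fee → eligible_subsidy]; rule 10 [household_head ∧ enrolled_program → has_valid_id]. ⇒ new: age_verified, eligible_subsidy, has_valid_id.
[2] rule 3 [age_verified ∧ renewal_due → address_verified]; rule 8 [has_valid_id ∧ exempt_fee ∧ over_18 → citizen]. ⇒ new: address_verified, citizen.
[3] rule 7 [address_verified ∧ enrolled_program ∧ eligible_tier1 → identity_verified]. ⇒ new: identity_verified.
[4] rule 5 [identity_verified ∧ eligible_tier1 ∧ citizen → adult_resident]. ⇒ new: adult_resident.
[5] rule 9 [adult_resident ∧ eligible_subsidy ∧ over_18 → resident]. ⇒ new: resident.
Closure: {address_verified, adult_resident, age_verified, application_complete, case_approved, citizen, eligible_subsidy, eligible_tier1, enrolled_program, exempt_fee, has_dependent, has_valid_id, household_head, identity_verified, income_below_cap, means_tested, notify_finance, over_18, renewal_due, resident, tax_filed} — 21 facts.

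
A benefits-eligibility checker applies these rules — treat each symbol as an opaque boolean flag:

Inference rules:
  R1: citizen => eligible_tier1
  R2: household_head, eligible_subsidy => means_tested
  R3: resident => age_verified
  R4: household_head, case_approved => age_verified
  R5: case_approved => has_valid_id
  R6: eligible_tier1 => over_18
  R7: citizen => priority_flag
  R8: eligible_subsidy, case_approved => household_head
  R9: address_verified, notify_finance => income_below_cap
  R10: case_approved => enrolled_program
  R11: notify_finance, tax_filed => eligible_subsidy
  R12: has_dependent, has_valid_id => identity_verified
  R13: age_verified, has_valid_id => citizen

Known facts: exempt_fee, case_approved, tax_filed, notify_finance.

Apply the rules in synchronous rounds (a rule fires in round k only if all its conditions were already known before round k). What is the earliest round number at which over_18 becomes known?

6

Round 1 — R5, R10, R11, derive has_valid_id, enrolled_program, eligible_subsidy.
Round 2 — R8, derive household_head.
Round 3 — R2, R4, derive means_tested, age_verified.
Round 4 — R13, derive citizen.
Round 5 — R1, R7, derive eligible_tier1, priority_flag.
Round 6 — R6, derive over_18.
over_18 first appears in round 6.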